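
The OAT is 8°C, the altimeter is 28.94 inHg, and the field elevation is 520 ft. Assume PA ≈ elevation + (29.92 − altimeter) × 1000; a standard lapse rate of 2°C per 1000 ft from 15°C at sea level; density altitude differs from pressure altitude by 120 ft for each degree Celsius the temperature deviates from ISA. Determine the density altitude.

1020 ft

Pressure altitude = 520 + (29.92 − 28.94) × 1000 = 520 + (+980) = 1500 ft.
ISA temperature at 1500 ft = 15 − 2 × (1500/1000) = 12°C.
ISA deviation = 8 − 12 = -4°C.
Density altitude = 1500 + 120 × (-4) = 1020 ft.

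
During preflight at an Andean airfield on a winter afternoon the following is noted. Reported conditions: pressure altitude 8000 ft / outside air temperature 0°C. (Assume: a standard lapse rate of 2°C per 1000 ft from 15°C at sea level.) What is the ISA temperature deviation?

ISA+1°C

ISA temperature at 8000 ft = 15 − 2 × (8000/1000) = -1°C.
Deviation = OAT − ISA = 0 − (-1) = +1°C.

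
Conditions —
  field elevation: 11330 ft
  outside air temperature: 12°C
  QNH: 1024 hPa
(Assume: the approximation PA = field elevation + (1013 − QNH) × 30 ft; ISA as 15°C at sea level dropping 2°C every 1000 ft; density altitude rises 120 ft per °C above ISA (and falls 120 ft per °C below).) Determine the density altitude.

Pressure altitude = 11330 + (1013 − 1024) × 30 = 11330 + (-330) = 11000 ft.
ISA temperature at 11000 ft = 15 − 2 × (11000/1000) = -7°C.
ISA deviation = 12 − (-7) = +19°C.
Density altitude = 11000 + 120 × (19) = 13280 ft.

13280 ft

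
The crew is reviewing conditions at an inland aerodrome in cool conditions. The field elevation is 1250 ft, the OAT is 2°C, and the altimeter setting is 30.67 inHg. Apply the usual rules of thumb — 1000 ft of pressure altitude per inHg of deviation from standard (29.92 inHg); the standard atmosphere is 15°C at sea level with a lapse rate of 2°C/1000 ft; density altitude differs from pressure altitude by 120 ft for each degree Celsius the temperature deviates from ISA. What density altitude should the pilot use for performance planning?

Pressure altitude = 1250 + (29.92 − 30.67) × 1000 = 1250 + (-750) = 500 ft.
ISA temperature at 500 ft = 15 − 2 × (500/1000) = 14°C.
ISA deviation = 2 − 14 = -12°C.
Density altitude = 500 + 120 × (-12) = -940 ft.

-940 ft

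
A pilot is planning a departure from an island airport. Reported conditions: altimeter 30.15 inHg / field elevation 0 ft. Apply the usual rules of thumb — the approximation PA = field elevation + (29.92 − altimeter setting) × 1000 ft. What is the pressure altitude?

Pressure correction = (29.92 − 30.15) × 1000 = -230 ft.
Pressure altitude = 0 + (-230) = -230 ft.

-230 ft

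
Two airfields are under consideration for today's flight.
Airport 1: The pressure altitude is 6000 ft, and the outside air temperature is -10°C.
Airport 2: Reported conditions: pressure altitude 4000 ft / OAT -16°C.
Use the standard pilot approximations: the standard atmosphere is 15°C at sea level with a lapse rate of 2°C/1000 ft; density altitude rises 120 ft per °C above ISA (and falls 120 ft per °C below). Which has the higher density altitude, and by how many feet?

Airport 1 by 3200 ft

Airport 1: ISA temp = 3°C, deviation -13°C, DA = 6000 + 120 × (-13) = 4440 ft.
Airport 2: ISA temp = 7°C, deviation -23°C, DA = 4000 + 120 × (-23) = 1240 ft.
Airport 1 is higher by 4440 − 1240 = 3200 ft.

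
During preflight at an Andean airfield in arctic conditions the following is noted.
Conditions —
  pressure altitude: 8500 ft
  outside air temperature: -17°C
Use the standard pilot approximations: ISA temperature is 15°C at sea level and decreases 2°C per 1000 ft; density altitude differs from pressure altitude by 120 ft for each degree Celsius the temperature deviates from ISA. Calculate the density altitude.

ISA temperature at 8500 ft = 15 − 2 × (8500/1000) = -2°C.
ISA deviation = -17 − (-2) = -15°C.
Density altitude = 8500 + 120 × (-15) = 8500 + (-1800) = 6700 ft.

6700 ft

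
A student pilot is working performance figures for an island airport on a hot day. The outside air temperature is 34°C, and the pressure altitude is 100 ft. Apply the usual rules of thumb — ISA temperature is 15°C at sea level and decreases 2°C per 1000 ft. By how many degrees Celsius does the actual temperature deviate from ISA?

ISA+19.2°C

ISA temperature at 100 ft = 15 − 2 × (100/1000) = 14.8°C.
Deviation = OAT − ISA = 34 − 14.8 = +19.2°C.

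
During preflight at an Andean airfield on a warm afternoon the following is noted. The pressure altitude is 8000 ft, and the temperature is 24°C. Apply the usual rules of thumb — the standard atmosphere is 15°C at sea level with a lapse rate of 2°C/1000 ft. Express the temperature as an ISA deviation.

ISA+25°C

ISA temperature at 8000 ft = 15 − 2 × (8000/1000) = -1°C.
Deviation = OAT − ISA = 24 − (-1) = +25°C.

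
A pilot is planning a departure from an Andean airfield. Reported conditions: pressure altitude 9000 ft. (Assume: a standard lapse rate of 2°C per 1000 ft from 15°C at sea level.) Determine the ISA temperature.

ISA temperature = 15 − 2 × (9000/1000) = 15 − 18 = -3°C.

-3°C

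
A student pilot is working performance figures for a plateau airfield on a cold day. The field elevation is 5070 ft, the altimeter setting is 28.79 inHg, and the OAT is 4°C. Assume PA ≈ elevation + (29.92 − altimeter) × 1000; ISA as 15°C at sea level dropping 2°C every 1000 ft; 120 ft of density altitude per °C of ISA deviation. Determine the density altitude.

Pressure altitude = 5070 + (29.92 − 28.79) × 1000 = 5070 + (+1130) = 6200 ft.
ISA temperature at 6200 ft = 15 − 2 × (6200/1000) = 2.6°C.
ISA deviation = 4 − 2.6 = +1.4°C.
Density altitude = 6200 + 120 × (1.4) = 6368 ft.

6368 ft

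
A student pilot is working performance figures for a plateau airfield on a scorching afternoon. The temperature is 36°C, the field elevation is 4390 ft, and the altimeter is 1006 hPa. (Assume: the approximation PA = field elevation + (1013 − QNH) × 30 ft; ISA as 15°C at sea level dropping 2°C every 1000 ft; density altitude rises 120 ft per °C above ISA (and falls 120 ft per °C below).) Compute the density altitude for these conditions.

8224 ft

Pressure altitude = 4390 + (1013 − 1006) × 30 = 4390 + (+210) = 4600 ft.
ISA temperature at 4600 ft = 15 − 2 × (4600/1000) = 5.8°C.
ISA deviation = 36 − 5.8 = +30.2°C.
Density altitude = 4600 + 120 × (30.2) = 8224 ft.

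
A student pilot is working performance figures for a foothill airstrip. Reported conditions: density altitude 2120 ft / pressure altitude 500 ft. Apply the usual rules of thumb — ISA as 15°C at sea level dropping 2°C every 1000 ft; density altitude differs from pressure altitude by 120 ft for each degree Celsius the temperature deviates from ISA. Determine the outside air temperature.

27.5°C

Density altitude − pressure altitude = 2120 − 500 = +1620 ft.
At 120 ft/°C that is an ISA deviation of 1620/120 = +13.5°C.
ISA temperature at 500 ft = 15 − 2 × (500/1000) = 14°C.
OAT = ISA + deviation = 14 + (+13.5) = 27.5°C.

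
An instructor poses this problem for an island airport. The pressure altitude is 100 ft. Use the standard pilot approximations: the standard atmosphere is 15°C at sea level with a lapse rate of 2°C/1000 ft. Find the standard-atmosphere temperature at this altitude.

ISA temperature = 15 − 2 × (100/1000) = 15 − 0.2 = 14.8°C.

14.8°C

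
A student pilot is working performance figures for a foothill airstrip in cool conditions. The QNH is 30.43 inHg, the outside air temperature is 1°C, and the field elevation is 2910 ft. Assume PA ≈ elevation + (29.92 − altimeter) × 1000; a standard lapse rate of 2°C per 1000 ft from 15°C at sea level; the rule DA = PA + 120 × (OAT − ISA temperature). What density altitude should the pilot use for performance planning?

1296 ft

Pressure altitude = 2910 + (29.92 − 30.43) × 1000 = 2910 + (-510) = 2400 ft.
ISA temperature at 2400 ft = 15 − 2 × (2400/1000) = 10.2°C.
ISA deviation = 1 − 10.2 = -9.2°C.
Density altitude = 2400 + 120 × (-9.2) = 1296 ft.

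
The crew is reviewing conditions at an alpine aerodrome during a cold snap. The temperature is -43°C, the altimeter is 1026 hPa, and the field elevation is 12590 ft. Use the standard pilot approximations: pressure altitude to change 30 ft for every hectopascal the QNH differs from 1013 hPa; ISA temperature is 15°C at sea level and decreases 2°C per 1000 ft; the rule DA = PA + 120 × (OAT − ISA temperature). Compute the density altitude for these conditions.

Pressure altitude = 12590 + (1013 − 1026) × 30 = 12590 + (-390) = 12200 ft.
ISA temperature at 12200 ft = 15 − 2 × (12200/1000) = -9.4°C.
ISA deviation = -43 − (-9.4) = -33.6°C.
Density altitude = 12200 + 120 × (-33.6) = 8168 ft.

8168 ft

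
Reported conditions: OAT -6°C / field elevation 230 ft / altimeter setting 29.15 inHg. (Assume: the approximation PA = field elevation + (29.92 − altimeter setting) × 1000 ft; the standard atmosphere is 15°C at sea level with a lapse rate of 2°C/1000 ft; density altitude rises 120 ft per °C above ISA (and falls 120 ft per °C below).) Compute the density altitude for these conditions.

-1280 ft

Pressure altitude = 230 + (29.92 − 29.15) × 1000 = 230 + (+770) = 1000 ft.
ISA temperature at 1000 ft = 15 − 2 × (1000/1000) = 13°C.
ISA deviation = -6 − 13 = -19°C.
Density altitude = 1000 + 120 × (-19) = -1280 ft.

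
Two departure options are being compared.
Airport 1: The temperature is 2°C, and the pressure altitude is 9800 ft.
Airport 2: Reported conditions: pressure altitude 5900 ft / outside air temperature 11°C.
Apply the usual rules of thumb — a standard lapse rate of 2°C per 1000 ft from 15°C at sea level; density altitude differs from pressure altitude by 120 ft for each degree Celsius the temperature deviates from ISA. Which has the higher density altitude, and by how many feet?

Airport 1 by 3756 ft

Airport 1: ISA temp = -4.6°C, deviation +6.6°C, DA = 9800 + 120 × 6.6 = 10592 ft.
Airport 2: ISA temp = 3.2°C, deviation +7.8°C, DA = 5900 + 120 × 7.8 = 6836 ft.
Airport 1 is higher by 10592 − 6836 = 3756 ft.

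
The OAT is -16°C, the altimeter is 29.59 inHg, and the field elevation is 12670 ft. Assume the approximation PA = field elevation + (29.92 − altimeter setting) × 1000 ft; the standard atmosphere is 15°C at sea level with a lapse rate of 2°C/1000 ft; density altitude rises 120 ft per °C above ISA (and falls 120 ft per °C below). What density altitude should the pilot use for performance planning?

12400 ft

Pressure altitude = 12670 + (29.92 − 29.59) × 1000 = 12670 + (+330) = 13000 ft.
ISA temperature at 13000 ft = 15 − 2 × (13000/1000) = -11°C.
ISA deviation = -16 − (-11) = -5°C.
Density altitude = 13000 + 120 × (-5) = 12400 ft.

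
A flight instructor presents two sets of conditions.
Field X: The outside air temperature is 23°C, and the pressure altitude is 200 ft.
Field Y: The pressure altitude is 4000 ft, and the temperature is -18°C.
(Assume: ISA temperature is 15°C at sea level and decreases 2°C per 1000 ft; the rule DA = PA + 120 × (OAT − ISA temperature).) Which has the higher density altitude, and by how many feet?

Field X: ISA temp = 14.6°C, deviation +8.4°C, DA = 200 + 120 × 8.4 = 1208 ft.
Field Y: ISA temp = 7°C, deviation -25°C, DA = 4000 + 120 × (-25) = 1000 ft.
Field X is higher by 1208 − 1000 = 208 ft.

Field X by 208 ft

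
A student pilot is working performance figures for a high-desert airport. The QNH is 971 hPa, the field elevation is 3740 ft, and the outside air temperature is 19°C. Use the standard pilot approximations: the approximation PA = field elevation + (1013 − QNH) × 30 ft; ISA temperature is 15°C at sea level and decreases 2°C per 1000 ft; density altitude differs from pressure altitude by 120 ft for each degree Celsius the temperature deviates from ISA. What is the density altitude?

6680 ft

Pressure altitude = 3740 + (1013 − 971) × 30 = 3740 + (+1260) = 5000 ft.
ISA temperature at 5000 ft = 15 − 2 × (5000/1000) = 5°C.
ISA deviation = 19 − 5 = +14°C.
Density altitude = 5000 + 120 × (14) = 6680 ft.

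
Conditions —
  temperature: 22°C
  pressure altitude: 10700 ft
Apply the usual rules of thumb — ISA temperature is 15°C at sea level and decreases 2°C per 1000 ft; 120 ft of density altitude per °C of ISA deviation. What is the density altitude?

ISA temperature at 10700 ft = 15 − 2 × (10700/1000) = -6.4°C.
ISA deviation = 22 − (-6.4) = +28.4°C.
Density altitude = 10700 + 120 × (28.4) = 10700 + (+3408) = 14108 ft.

14108 ft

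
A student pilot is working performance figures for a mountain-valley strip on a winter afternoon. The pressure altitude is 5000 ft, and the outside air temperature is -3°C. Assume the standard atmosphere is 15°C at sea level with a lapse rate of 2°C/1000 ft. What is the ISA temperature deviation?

ISA-8°C

ISA temperature at 5000 ft = 15 − 2 × (5000/1000) = 5°C.
Deviation = OAT − ISA = -3 − 5 = -8°C.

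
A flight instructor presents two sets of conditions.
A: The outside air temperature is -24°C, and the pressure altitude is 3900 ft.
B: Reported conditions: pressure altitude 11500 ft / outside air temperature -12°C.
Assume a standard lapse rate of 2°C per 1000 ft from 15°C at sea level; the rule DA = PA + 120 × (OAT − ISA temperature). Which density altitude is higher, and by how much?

A: ISA temp = 7.2°C, deviation -31.2°C, DA = 3900 + 120 × (-31.2) = 156 ft.
B: ISA temp = -8°C, deviation -4°C, DA = 11500 + 120 × (-4) = 11020 ft.
B is higher by 11020 − 156 = 10864 ft.

B by 10864 ft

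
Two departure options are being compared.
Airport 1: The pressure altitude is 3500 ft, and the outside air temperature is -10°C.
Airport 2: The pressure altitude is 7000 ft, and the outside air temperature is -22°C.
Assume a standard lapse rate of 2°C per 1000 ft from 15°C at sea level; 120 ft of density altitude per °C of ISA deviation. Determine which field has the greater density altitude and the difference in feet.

Airport 2 by 2900 ft

Airport 1: ISA temp = 8°C, deviation -18°C, DA = 3500 + 120 × (-18) = 1340 ft.
Airport 2: ISA temp = 1°C, deviation -23°C, DA = 7000 + 120 × (-23) = 4240 ft.
Airport 2 is higher by 4240 − 1340 = 2900 ft.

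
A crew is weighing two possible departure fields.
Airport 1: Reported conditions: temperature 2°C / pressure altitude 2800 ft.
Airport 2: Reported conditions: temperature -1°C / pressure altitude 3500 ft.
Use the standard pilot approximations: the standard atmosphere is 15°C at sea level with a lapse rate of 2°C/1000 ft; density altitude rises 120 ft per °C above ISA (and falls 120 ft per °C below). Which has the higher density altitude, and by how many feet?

Airport 2 by 508 ft

Airport 1: ISA temp = 9.4°C, deviation -7.4°C, DA = 2800 + 120 × (-7.4) = 1912 ft.
Airport 2: ISA temp = 8°C, deviation -9°C, DA = 3500 + 120 × (-9) = 2420 ft.
Airport 2 is higher by 2420 − 1912 = 508 ft.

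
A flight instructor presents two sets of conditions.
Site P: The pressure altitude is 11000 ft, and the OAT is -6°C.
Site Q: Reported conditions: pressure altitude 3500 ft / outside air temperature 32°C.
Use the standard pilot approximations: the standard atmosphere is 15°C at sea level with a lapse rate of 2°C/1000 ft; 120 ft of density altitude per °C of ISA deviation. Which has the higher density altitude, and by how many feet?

Site P: ISA temp = -7°C, deviation +1°C, DA = 11000 + 120 × 1 = 11120 ft.
Site Q: ISA temp = 8°C, deviation +24°C, DA = 3500 + 120 × 24 = 6380 ft.
Site P is higher by 11120 − 6380 = 4740 ft.

Site P by 4740 ft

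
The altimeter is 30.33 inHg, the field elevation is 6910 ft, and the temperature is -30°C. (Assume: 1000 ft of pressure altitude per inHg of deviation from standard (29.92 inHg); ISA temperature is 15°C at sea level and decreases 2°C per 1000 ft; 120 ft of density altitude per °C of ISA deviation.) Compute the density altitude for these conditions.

Pressure altitude = 6910 + (29.92 − 30.33) × 1000 = 6910 + (-410) = 6500 ft.
ISA temperature at 6500 ft = 15 − 2 × (6500/1000) = 2°C.
ISA deviation = -30 − 2 = -32°C.
Density altitude = 6500 + 120 × (-32) = 2660 ft.

2660 ft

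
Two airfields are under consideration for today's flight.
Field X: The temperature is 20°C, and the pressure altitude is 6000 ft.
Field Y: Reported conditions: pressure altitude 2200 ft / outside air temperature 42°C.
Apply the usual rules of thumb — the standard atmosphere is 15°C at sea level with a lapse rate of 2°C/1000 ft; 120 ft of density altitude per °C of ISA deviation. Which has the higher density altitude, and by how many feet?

Field X by 2072 ft

Field X: ISA temp = 3°C, deviation +17°C, DA = 6000 + 120 × 17 = 8040 ft.
Field Y: ISA temp = 10.6°C, deviation +31.4°C, DA = 2200 + 120 × 31.4 = 5968 ft.
Field X is higher by 8040 − 5968 = 2072 ft.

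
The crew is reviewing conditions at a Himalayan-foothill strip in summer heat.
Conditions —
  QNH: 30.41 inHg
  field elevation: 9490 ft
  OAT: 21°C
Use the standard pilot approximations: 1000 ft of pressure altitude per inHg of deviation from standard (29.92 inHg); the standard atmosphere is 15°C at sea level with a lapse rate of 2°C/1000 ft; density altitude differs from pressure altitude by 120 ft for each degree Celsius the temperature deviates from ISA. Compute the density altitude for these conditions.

Pressure altitude = 9490 + (29.92 − 30.41) × 1000 = 9490 + (-490) = 9000 ft.
ISA temperature at 9000 ft = 15 − 2 × (9000/1000) = -3°C.
ISA deviation = 21 − (-3) = +24°C.
Density altitude = 9000 + 120 × (24) = 11880 ft.

11880 ft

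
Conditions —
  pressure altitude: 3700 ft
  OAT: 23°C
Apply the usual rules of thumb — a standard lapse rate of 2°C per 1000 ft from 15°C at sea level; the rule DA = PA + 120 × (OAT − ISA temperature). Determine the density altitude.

ISA temperature at 3700 ft = 15 − 2 × (3700/1000) = 7.6°C.
ISA deviation = 23 − 7.6 = +15.4°C.
Density altitude = 3700 + 120 × (15.4) = 3700 + (+1848) = 5548 ft.

5548 ft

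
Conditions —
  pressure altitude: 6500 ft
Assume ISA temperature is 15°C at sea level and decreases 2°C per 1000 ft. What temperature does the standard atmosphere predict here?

ISA temperature = 15 − 2 × (6500/1000) = 15 − 13 = 2°C.

2°C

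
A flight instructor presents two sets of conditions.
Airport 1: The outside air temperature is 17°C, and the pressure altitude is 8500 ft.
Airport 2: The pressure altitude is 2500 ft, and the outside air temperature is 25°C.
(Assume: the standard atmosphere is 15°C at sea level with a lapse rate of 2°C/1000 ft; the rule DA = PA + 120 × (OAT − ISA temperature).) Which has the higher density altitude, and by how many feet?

Airport 1: ISA temp = -2°C, deviation +19°C, DA = 8500 + 120 × 19 = 10780 ft.
Airport 2: ISA temp = 10°C, deviation +15°C, DA = 2500 + 120 × 15 = 4300 ft.
Airport 1 is higher by 10780 − 4300 = 6480 ft.

Airport 1 by 6480 ft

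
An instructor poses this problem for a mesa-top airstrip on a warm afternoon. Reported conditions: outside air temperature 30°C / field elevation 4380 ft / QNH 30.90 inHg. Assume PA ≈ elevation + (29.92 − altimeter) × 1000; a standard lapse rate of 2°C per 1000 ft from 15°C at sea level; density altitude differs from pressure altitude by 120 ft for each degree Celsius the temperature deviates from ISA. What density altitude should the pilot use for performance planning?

6016 ft

Pressure altitude = 4380 + (29.92 − 30.90) × 1000 = 4380 + (-980) = 3400 ft.
ISA temperature at 3400 ft = 15 − 2 × (3400/1000) = 8.2°C.
ISA deviation = 30 − 8.2 = +21.8°C.
Density altitude = 3400 + 120 × (21.8) = 6016 ft.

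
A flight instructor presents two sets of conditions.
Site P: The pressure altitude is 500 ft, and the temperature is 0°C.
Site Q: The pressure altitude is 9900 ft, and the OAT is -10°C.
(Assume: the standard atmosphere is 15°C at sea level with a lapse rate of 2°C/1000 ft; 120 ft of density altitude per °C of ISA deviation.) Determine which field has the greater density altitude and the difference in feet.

Site Q by 10456 ft

Site P: ISA temp = 14°C, deviation -14°C, DA = 500 + 120 × (-14) = -1180 ft.
Site Q: ISA temp = -4.8°C, deviation -5.2°C, DA = 9900 + 120 × (-5.2) = 9276 ft.
Site Q is higher by 9276 − (-1180) = 10456 ft.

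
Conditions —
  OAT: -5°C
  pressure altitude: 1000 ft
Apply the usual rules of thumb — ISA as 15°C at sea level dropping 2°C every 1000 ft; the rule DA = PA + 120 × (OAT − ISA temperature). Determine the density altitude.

-1160 ft

ISA temperature at 1000 ft = 15 − 2 × (1000/1000) = 13°C.
ISA deviation = -5 − 13 = -18°C.
Density altitude = 1000 + 120 × (-18) = 1000 + (-2160) = -1160 ft.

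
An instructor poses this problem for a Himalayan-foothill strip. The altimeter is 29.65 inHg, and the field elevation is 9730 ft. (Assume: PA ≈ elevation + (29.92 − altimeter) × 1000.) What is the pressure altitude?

Pressure correction = (29.92 − 29.65) × 1000 = +270 ft.
Pressure altitude = 9730 + (+270) = 10000 ft.

10000 ft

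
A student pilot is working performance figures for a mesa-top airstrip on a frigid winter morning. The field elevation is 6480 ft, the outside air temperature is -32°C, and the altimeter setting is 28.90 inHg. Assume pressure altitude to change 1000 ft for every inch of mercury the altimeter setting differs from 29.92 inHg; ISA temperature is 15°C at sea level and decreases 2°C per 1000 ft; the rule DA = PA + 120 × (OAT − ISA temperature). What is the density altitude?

3660 ft

Pressure altitude = 6480 + (29.92 − 28.90) × 1000 = 6480 + (+1020) = 7500 ft.
ISA temperature at 7500 ft = 15 − 2 × (7500/1000) = 0°C.
ISA deviation = -32 − 0 = -32°C.
Density altitude = 7500 + 120 × (-32) = 3660 ft.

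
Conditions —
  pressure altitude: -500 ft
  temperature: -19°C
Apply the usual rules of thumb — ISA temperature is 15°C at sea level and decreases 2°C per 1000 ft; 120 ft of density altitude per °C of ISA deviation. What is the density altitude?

ISA temperature at -500 ft = 15 − 2 × (-500/1000) = 16°C.
ISA deviation = -19 − 16 = -35°C.
Density altitude = -500 + 120 × (-35) = -500 + (-4200) = -4700 ft.

-4700 ft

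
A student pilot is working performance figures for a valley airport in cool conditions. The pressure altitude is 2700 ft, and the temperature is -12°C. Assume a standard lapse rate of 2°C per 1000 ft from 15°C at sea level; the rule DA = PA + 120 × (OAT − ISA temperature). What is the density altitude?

108 ft

ISA temperature at 2700 ft = 15 − 2 × (2700/1000) = 9.6°C.
ISA deviation = -12 − 9.6 = -21.6°C.
Density altitude = 2700 + 120 × (-21.6) = 2700 + (-2592) = 108 ft.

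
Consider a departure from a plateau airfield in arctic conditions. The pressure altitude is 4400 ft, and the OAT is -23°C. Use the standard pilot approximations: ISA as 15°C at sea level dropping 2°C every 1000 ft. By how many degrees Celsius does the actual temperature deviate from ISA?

ISA-29.2°C

ISA temperature at 4400 ft = 15 − 2 × (4400/1000) = 6.2°C.
Deviation = OAT − ISA = -23 − 6.2 = -29.2°C.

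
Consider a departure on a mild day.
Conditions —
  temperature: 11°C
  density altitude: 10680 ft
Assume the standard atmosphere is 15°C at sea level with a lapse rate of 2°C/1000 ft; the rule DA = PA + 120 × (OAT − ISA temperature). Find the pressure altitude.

9000 ft

DA = PA + 120 × (OAT − (15 − 2·PA/1000)) = PA + 120·OAT − 1800 + 0.24·PA = 1.24·PA + 120·OAT − 1800.
So 1.24·PA = 10680 − 120 × 11 + 1800 = 11160.
PA = 11160 / 1.24 = 9000 ft.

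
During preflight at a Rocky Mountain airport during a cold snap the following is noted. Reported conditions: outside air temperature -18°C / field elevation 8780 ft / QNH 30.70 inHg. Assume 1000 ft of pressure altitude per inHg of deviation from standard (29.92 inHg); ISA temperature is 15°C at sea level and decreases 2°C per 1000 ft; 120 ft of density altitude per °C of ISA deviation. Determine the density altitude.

5960 ft

Pressure altitude = 8780 + (29.92 − 30.70) × 1000 = 8780 + (-780) = 8000 ft.
ISA temperature at 8000 ft = 15 − 2 × (8000/1000) = -1°C.
ISA deviation = -18 − (-1) = -17°C.
Density altitude = 8000 + 120 × (-17) = 5960 ft.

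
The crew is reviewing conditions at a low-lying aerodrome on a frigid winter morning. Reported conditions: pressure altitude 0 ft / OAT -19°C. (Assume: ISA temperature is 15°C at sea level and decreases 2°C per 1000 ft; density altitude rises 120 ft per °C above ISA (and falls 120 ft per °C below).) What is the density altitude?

ISA temperature at 0 ft = 15 − 2 × (0/1000) = 15°C.
ISA deviation = -19 − 15 = -34°C.
Density altitude = 0 + 120 × (-34) = 0 + (-4080) = -4080 ft.

-4080 ft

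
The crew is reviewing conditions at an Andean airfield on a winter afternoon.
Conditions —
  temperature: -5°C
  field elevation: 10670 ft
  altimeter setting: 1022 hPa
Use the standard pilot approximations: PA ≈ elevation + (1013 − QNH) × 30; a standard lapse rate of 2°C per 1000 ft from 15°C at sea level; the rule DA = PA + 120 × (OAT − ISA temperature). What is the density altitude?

10496 ft

Pressure altitude = 10670 + (1013 − 1022) × 30 = 10670 + (-270) = 10400 ft.
ISA temperature at 10400 ft = 15 − 2 × (10400/1000) = -5.8°C.
ISA deviation = -5 − (-5.8) = +0.8°C.
Density altitude = 10400 + 120 × (0.8) = 10496 ft.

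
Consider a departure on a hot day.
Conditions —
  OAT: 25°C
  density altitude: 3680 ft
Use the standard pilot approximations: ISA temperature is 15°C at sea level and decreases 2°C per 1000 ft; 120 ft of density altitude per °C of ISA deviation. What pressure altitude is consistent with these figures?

DA = PA + 120 × (OAT − (15 − 2·PA/1000)) = PA + 120·OAT − 1800 + 0.24·PA = 1.24·PA + 120·OAT − 1800.
So 1.24·PA = 3680 − 120 × 25 + 1800 = 2480.
PA = 2480 / 1.24 = 2000 ft.

2000 ft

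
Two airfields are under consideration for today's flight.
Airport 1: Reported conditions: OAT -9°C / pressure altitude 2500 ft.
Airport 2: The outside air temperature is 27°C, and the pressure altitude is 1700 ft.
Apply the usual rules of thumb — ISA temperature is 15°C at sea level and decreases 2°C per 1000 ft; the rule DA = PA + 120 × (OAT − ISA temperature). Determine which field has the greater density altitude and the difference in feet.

Airport 1: ISA temp = 10°C, deviation -19°C, DA = 2500 + 120 × (-19) = 220 ft.
Airport 2: ISA temp = 11.6°C, deviation +15.4°C, DA = 1700 + 120 × 15.4 = 3548 ft.
Airport 2 is higher by 3548 − 220 = 3328 ft.

Airport 2 by 3328 ft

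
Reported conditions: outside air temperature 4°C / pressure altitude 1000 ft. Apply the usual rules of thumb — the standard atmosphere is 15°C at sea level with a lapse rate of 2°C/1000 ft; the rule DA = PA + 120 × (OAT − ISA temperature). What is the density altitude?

-80 ft

ISA temperature at 1000 ft = 15 − 2 × (1000/1000) = 13°C.
ISA deviation = 4 − 13 = -9°C.
Density altitude = 1000 + 120 × (-9) = 1000 + (-1080) = -80 ft.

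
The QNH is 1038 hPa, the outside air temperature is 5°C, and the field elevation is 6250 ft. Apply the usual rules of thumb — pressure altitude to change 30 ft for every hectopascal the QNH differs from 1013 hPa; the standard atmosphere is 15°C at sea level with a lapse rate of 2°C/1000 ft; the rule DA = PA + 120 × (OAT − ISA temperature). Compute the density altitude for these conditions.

Pressure altitude = 6250 + (1013 − 1038) × 30 = 6250 + (-750) = 5500 ft.
ISA temperature at 5500 ft = 15 − 2 × (5500/1000) = 4°C.
ISA deviation = 5 − 4 = +1°C.
Density altitude = 5500 + 120 × (1) = 5620 ft.

5620 ft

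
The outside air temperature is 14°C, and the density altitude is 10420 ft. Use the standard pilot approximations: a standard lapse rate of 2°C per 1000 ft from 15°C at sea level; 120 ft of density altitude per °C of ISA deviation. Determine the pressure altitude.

8500 ft

DA = PA + 120 × (OAT − (15 − 2·PA/1000)) = PA + 120·OAT − 1800 + 0.24·PA = 1.24·PA + 120·OAT − 1800.
So 1.24·PA = 10420 − 120 × 14 + 1800 = 10540.
PA = 10540 / 1.24 = 8500 ft.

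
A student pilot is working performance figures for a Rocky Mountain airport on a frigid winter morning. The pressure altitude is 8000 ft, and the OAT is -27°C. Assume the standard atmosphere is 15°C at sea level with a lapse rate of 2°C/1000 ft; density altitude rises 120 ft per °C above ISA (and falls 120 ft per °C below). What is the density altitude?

ISA temperature at 8000 ft = 15 − 2 × (8000/1000) = -1°C.
ISA deviation = -27 − (-1) = -26°C.
Density altitude = 8000 + 120 × (-26) = 8000 + (-3120) = 4880 ft.

4880 ft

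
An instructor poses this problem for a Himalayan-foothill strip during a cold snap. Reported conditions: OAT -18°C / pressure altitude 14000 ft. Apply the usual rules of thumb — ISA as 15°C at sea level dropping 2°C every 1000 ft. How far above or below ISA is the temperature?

ISA temperature at 14000 ft = 15 − 2 × (14000/1000) = -13°C.
Deviation = OAT − ISA = -18 − (-13) = -5°C.

ISA-5°C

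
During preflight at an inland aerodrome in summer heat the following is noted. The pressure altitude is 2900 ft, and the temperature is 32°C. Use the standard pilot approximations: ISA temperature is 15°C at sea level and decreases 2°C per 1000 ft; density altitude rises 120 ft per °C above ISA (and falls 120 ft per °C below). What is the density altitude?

ISA temperature at 2900 ft = 15 − 2 × (2900/1000) = 9.2°C.
ISA deviation = 32 − 9.2 = +22.8°C.
Density altitude = 2900 + 120 × (22.8) = 2900 + (+2736) = 5636 ft.

5636 ft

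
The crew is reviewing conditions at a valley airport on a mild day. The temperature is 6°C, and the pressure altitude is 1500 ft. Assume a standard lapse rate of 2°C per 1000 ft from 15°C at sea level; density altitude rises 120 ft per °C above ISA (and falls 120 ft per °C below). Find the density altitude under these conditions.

780 ft

ISA temperature at 1500 ft = 15 − 2 × (1500/1000) = 12°C.
ISA deviation = 6 − 12 = -6°C.
Density altitude = 1500 + 120 × (-6) = 1500 + (-720) = 780 ft.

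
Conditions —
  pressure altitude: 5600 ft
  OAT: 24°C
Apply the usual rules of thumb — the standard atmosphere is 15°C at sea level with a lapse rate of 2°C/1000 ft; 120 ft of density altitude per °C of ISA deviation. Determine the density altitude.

ISA temperature at 5600 ft = 15 − 2 × (5600/1000) = 3.8°C.
ISA deviation = 24 − 3.8 = +20.2°C.
Density altitude = 5600 + 120 × (20.2) = 5600 + (+2424) = 8024 ft.

8024 ft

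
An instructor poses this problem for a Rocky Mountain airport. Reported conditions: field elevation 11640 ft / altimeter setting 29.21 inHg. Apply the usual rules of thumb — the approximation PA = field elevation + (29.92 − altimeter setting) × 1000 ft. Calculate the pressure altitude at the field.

12350 ft

Pressure correction = (29.92 − 29.21) × 1000 = +710 ft.
Pressure altitude = 11640 + (+710) = 12350 ft.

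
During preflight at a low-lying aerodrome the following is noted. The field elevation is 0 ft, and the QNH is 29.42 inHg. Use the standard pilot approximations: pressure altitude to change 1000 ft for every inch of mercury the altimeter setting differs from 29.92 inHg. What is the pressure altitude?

500 ft

Pressure correction = (29.92 − 29.42) × 1000 = +500 ft.
Pressure altitude = 0 + (+500) = 500 ft.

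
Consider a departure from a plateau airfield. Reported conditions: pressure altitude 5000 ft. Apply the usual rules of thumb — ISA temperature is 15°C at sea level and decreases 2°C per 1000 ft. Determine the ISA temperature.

ISA temperature = 15 − 2 × (5000/1000) = 15 − 10 = 5°C.

5°C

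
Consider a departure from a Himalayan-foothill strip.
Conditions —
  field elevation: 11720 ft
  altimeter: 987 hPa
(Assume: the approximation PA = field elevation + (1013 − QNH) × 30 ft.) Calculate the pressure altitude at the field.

Pressure correction = (1013 − 987) × 30 = +780 ft.
Pressure altitude = 11720 + (+780) = 12500 ft.

12500 ft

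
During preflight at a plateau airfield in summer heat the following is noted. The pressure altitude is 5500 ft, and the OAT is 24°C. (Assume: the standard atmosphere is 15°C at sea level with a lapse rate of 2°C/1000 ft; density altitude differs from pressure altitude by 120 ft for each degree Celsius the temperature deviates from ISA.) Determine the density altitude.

ISA temperature at 5500 ft = 15 − 2 × (5500/1000) = 4°C.
ISA deviation = 24 − 4 = +20°C.
Density altitude = 5500 + 120 × (20) = 5500 + (+2400) = 7900 ft.

7900 ft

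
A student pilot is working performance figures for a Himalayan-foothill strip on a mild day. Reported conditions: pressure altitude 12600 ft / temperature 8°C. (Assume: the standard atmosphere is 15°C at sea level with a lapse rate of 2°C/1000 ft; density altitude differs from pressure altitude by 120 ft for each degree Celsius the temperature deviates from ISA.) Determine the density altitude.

14784 ft

ISA temperature at 12600 ft = 15 − 2 × (12600/1000) = -10.2°C.
ISA deviation = 8 − (-10.2) = +18.2°C.
Density altitude = 12600 + 120 × (18.2) = 12600 + (+2184) = 14784 ft.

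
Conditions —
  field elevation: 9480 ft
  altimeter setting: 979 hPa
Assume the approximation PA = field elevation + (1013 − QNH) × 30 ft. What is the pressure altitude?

Pressure correction = (1013 − 979) × 30 = +1020 ft.
Pressure altitude = 9480 + (+1020) = 10500 ft.

10500 ft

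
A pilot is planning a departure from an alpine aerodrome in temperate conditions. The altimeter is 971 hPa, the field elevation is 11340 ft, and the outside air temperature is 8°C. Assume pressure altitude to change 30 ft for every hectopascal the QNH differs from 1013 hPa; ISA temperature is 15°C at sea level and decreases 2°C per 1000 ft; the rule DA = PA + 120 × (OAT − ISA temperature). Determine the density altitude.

Pressure altitude = 11340 + (1013 − 971) × 30 = 11340 + (+1260) = 12600 ft.
ISA temperature at 12600 ft = 15 − 2 × (12600/1000) = -10.2°C.
ISA deviation = 8 − (-10.2) = +18.2°C.
Density altitude = 12600 + 120 × (18.2) = 14784 ft.

14784 ft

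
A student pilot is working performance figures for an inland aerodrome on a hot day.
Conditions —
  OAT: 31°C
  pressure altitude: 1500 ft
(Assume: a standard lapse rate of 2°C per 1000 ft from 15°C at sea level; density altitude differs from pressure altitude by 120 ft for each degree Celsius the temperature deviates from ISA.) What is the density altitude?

3780 ft

ISA temperature at 1500 ft = 15 − 2 × (1500/1000) = 12°C.
ISA deviation = 31 − 12 = +19°C.
Density altitude = 1500 + 120 × (19) = 1500 + (+2280) = 3780 ft.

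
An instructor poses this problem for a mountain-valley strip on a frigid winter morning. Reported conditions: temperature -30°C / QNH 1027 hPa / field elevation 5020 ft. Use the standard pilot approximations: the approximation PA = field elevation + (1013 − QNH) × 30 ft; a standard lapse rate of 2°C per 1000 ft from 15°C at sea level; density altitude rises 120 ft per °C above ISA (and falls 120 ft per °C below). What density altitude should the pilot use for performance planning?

304 ft

Pressure altitude = 5020 + (1013 − 1027) × 30 = 5020 + (-420) = 4600 ft.
ISA temperature at 4600 ft = 15 − 2 × (4600/1000) = 5.8°C.
ISA deviation = -30 − 5.8 = -35.8°C.
Density altitude = 4600 + 120 × (-35.8) = 304 ft.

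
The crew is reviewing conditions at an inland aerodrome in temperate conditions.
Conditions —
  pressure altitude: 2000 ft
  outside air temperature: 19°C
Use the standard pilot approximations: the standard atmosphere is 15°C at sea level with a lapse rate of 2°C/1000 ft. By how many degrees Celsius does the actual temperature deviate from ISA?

ISA+8°C

ISA temperature at 2000 ft = 15 − 2 × (2000/1000) = 11°C.
Deviation = OAT − ISA = 19 − 11 = +8°C.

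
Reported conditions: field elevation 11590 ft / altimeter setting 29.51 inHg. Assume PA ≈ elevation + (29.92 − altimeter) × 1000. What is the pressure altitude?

Pressure correction = (29.92 − 29.51) × 1000 = +410 ft.
Pressure altitude = 11590 + (+410) = 12000 ft.

12000 ft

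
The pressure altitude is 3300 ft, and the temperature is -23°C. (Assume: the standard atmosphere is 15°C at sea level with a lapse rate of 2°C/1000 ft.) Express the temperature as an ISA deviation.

ISA temperature at 3300 ft = 15 − 2 × (3300/1000) = 8.4°C.
Deviation = OAT − ISA = -23 − 8.4 = -31.4°C.

ISA-31.4°C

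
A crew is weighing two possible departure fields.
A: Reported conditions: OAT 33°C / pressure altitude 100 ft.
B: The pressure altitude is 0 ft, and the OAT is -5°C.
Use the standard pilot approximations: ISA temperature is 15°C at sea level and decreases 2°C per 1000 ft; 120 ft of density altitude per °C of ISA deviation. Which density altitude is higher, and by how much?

A by 4684 ft

A: ISA temp = 14.8°C, deviation +18.2°C, DA = 100 + 120 × 18.2 = 2284 ft.
B: ISA temp = 15°C, deviation -20°C, DA = 0 + 120 × (-20) = -2400 ft.
A is higher by 2284 − (-2400) = 4684 ft.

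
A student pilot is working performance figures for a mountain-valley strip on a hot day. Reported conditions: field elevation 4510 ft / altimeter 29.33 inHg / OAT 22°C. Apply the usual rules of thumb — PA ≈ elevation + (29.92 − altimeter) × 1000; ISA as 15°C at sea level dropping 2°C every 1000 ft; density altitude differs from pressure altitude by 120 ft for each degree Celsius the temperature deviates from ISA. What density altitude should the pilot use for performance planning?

7164 ft

Pressure altitude = 4510 + (29.92 − 29.33) × 1000 = 4510 + (+590) = 5100 ft.
ISA temperature at 5100 ft = 15 − 2 × (5100/1000) = 4.8°C.
ISA deviation = 22 − 4.8 = +17.2°C.
Density altitude = 5100 + 120 × (17.2) = 7164 ft.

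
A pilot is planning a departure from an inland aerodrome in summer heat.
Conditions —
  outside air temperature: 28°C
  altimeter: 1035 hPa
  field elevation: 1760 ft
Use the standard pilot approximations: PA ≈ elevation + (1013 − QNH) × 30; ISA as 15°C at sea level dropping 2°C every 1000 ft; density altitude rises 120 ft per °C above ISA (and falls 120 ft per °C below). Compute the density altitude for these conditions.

Pressure altitude = 1760 + (1013 − 1035) × 30 = 1760 + (-660) = 1100 ft.
ISA temperature at 1100 ft = 15 − 2 × (1100/1000) = 12.8°C.
ISA deviation = 28 − 12.8 = +15.2°C.
Density altitude = 1100 + 120 × (15.2) = 2924 ft.

2924 ft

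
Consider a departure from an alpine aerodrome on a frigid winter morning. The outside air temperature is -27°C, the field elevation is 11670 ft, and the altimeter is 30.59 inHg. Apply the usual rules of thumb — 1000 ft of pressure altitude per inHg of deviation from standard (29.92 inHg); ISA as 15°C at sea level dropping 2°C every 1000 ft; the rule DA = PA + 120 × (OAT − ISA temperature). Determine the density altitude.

8600 ft

Pressure altitude = 11670 + (29.92 − 30.59) × 1000 = 11670 + (-670) = 11000 ft.
ISA temperature at 11000 ft = 15 − 2 × (11000/1000) = -7°C.
ISA deviation = -27 − (-7) = -20°C.
Density altitude = 11000 + 120 × (-20) = 8600 ft.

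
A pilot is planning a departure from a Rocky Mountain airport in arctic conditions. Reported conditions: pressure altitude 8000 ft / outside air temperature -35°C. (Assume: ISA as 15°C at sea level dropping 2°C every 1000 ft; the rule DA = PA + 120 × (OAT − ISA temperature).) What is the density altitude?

ISA temperature at 8000 ft = 15 − 2 × (8000/1000) = -1°C.
ISA deviation = -35 − (-1) = -34°C.
Density altitude = 8000 + 120 × (-34) = 8000 + (-4080) = 3920 ft.

3920 ft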